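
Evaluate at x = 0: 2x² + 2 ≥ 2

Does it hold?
x = 0: LHS = 2·0² + 2 = 2; 2 ≥ 2 — holds

The relation is satisfied at x = 0.

Answer: Yes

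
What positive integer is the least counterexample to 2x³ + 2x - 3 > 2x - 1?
Testing positive integers:
x = 1: LHS = 2·1³ + 2·1 - 3 = 1, RHS = 2·1 - 1 = 1; 1 > 1 — FAILS  ← smallest positive counterexample

Answer: x = 1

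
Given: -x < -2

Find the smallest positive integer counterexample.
Testing positive integers:
x = 1: -1 < -2 — FAILS  ← smallest positive counterexample

Answer: x = 1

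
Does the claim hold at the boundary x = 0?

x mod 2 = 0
x = 0: LHS = 0 mod 2 = 0; 0 = 0 — holds

The relation is satisfied at x = 0.

Answer: Yes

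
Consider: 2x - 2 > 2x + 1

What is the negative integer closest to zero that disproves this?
Testing negative integers from -1 downward:
x = -1: LHS = 2·(-1) - 2 = -4, RHS = 2·(-1) + 1 = -1; -4 > -1 — FAILS  ← closest negative counterexample to 0

Answer: x = -1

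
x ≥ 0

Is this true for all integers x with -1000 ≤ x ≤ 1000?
The claim fails at x = -1:
x = -1: -1 ≥ 0 — FAILS

Because a single integer refutes it, the statement is false.

Answer: False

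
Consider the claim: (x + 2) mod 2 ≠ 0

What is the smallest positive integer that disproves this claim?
Testing positive integers:
x = 1: LHS = (1 + 2) mod 2 = 3 mod 2 = 1; 1 ≠ 0 — holds
x = 2: LHS = (2 + 2) mod 2 = 4 mod 2 = 0; 0 ≠ 0 — FAILS  ← smallest positive counterexample

Answer: x = 2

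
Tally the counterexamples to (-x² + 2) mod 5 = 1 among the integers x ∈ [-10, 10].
Counterexamples in [-10, 10]: {-10, -8, -7, -5, -3, -2, 0, 2, 3, 5, 7, 8, 10}.

Counting them gives 13 values.

Answer: 13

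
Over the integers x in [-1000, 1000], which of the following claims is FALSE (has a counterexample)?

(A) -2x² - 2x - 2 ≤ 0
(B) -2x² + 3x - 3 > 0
(A) Over all integers in [-1000, 1000], LHS − RHS is largest at x = 0, where it equals -2:
x = 0: LHS = -2·0² - 2·0 - 2 = -2; -2 ≤ 0 — holds
At the ends of the range:
x = -1000: LHS = -2·(-1000)² - 2·(-1000) - 2 = -1998002; -1998002 ≤ 0 — holds
x = 1000: LHS = -2·1000² - 2·1000 - 2 = -2002002; -2002002 ≤ 0 — holds
Hence LHS − RHS is never positive, i.e. LHS ≤ RHS throughout, so the relation holds for every integer in [-1000, 1000].

(B) x = 0: LHS = -2·0² + 3·0 - 3 = -3; -3 > 0 — FAILS

Only (B) has a counterexample.

Answer: B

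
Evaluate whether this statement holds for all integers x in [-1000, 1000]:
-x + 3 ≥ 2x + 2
The claim fails at x = 1:
x = 1: LHS = -1 + 3 = 2, RHS = 2·1 + 2 = 4; 2 ≥ 4 — FAILS

Because a single integer refutes it, the statement is false.

Answer: False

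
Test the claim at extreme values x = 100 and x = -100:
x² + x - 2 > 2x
x = 100: LHS = 100² + 100 - 2 = 10098, RHS = 2·100 = 200; 10098 > 200 — holds
x = -100: LHS = (-100)² + (-100) - 2 = 9898, RHS = 2·(-100) = -200; 9898 > -200 — holds

Answer: Yes, holds for both x = 100 and x = -100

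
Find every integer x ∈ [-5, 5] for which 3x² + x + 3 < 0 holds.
Over all integers in [-5, 5], LHS − RHS is smallest at x = 0, where it equals 3:
x = 0: LHS = 3·0² + 0 + 3 = 3; 3 < 0 — FAILS
At the ends of the range:
x = -5: LHS = 3·(-5)² + (-5) + 3 = 73; 73 < 0 — FAILS
x = 5: LHS = 3·5² + 5 + 3 = 83; 83 < 0 — FAILS
Hence LHS − RHS is never negative, i.e. LHS ≥ RHS throughout, so the claimed relation (<) fails for every integer in [-5, 5].

Answer: None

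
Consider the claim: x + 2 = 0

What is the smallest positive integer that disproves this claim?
Testing positive integers:
x = 1: LHS = 1 + 2 = 3; 3 = 0 — FAILS  ← smallest positive counterexample

Answer: x = 1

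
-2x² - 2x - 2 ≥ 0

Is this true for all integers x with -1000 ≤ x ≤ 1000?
The claim fails at x = 0:
x = 0: LHS = -2·0² - 2·0 - 2 = -2; -2 ≥ 0 — FAILS

Because a single integer refutes it, the statement is false.

Answer: False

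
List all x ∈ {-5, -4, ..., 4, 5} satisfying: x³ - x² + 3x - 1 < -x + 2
Holds for: {-5, -4, -3, -2, -1, 0}
Fails for: {1, 2, 3, 4, 5}

Answer: {-5, -4, -3, -2, -1, 0}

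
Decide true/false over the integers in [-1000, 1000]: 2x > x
The claim fails at x = 0:
x = 0: LHS = 2·0 = 0; 0 > 0 — FAILS

Because a single integer refutes it, the statement is false.

Answer: False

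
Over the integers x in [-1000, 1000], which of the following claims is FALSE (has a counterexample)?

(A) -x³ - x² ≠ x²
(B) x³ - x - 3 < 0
(A) x = 0: LHS = -0³ - 0² = 0, RHS = 0² = 0; 0 ≠ 0 — FAILS
(B) x = 2: LHS = 2³ - 2 - 3 = 3; 3 < 0 — FAILS

Answer: Both A and B are false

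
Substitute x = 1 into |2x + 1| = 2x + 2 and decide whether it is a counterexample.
Substitute x = 1 into the relation:
x = 1: LHS = |2·1 + 1| = |3| = 3, RHS = 2·1 + 2 = 4; 3 = 4 — FAILS

Since the claim fails at x = 1, this value is a counterexample.

Answer: Yes, x = 1 is a counterexample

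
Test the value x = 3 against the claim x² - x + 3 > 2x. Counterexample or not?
Substitute x = 3 into the relation:
x = 3: LHS = 3² - 3 + 3 = 9, RHS = 2·3 = 6; 9 > 6 — holds

The relation holds at x = 3, so it is not a counterexample.

Answer: No, x = 3 is not a counterexample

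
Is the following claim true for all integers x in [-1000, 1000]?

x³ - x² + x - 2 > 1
The claim fails at x = 0:
x = 0: LHS = 0³ - 0² + 0 - 2 = -2; -2 > 1 — FAILS

Because a single integer refutes it, the statement is false.

Answer: False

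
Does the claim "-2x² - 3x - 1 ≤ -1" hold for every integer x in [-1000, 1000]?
The claim fails at x = -1:
x = -1: LHS = -2·(-1)² - 3·(-1) - 1 = 0; 0 ≤ -1 — FAILS

Because a single integer refutes it, the statement is false.

Answer: False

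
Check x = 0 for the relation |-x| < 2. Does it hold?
x = 0: LHS = |-0| = |0| = 0; 0 < 2 — holds

The relation is satisfied at x = 0.

Answer: Yes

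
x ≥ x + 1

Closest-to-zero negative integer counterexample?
Testing negative integers from -1 downward:
x = -1: RHS = (-1) + 1 = 0; -1 ≥ 0 — FAILS  ← closest negative counterexample to 0

Answer: x = -1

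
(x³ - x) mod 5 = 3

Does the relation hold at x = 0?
x = 0: LHS = (0³ - 0) mod 5 = 0 mod 5 = 0; 0 = 3 — FAILS

The relation fails at x = 0, so x = 0 is a counterexample.

Answer: No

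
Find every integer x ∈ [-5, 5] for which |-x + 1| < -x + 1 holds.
Over all integers in [-5, 5], LHS − RHS is smallest at x = 0, where it equals 0:
x = 0: LHS = |-0 + 1| = |1| = 1, RHS = -0 + 1 = 1; 1 < 1 — FAILS
At the ends of the range:
x = -5: LHS = |-(-5) + 1| = |6| = 6, RHS = -(-5) + 1 = 6; 6 < 6 — FAILS
x = 5: LHS = |-5 + 1| = |-4| = 4, RHS = -5 + 1 = -4; 4 < -4 — FAILS
Hence LHS − RHS is never negative, i.e. LHS ≥ RHS throughout, so the claimed relation (<) fails for every integer in [-5, 5].

Answer: None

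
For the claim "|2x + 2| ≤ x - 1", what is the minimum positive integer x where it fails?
Testing positive integers:
x = 1: LHS = |2·1 + 2| = |4| = 4, RHS = 1 - 1 = 0; 4 ≤ 0 — FAILS  ← smallest positive counterexample

Answer: x = 1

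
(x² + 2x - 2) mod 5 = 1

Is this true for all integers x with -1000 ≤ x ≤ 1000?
The claim fails at x = 0:
x = 0: LHS = (0² + 2·0 - 2) mod 5 = (-2) mod 5 = 3; 3 = 1 — FAILS

Because a single integer refutes it, the statement is false.

Answer: False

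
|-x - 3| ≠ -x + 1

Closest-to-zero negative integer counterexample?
Testing negative integers from -1 downward:
x = -1: LHS = |-(-1) - 3| = |-2| = 2, RHS = -(-1) + 1 = 2; 2 ≠ 2 — FAILS  ← closest negative counterexample to 0

Answer: x = -1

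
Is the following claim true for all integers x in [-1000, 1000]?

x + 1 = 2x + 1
The claim fails at x = 1:
x = 1: LHS = 1 + 1 = 2, RHS = 2·1 + 1 = 3; 2 = 3 — FAILS

Because a single integer refutes it, the statement is false.

Answer: False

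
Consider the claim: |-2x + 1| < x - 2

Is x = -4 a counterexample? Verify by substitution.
Substitute x = -4 into the relation:
x = -4: LHS = |-2·(-4) + 1| = |9| = 9, RHS = (-4) - 2 = -6; 9 < -6 — FAILS

Since the claim fails at x = -4, this value is a counterexample.

Answer: Yes, x = -4 is a counterexample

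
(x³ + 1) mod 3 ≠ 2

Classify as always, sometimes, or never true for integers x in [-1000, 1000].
Holds at x = 0: LHS = (0³ + 1) mod 3 = 1 mod 3 = 1; 1 ≠ 2 — holds
Fails at x = 1: LHS = (1³ + 1) mod 3 = 2 mod 3 = 2; 2 ≠ 2 — FAILS
It is satisfied by some integers in the range but not all.

Answer: Sometimes true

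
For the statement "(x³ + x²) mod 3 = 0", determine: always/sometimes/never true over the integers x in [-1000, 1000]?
Holds at x = 0: LHS = (0³ + 0²) mod 3 = 0 mod 3 = 0; 0 = 0 — holds
Fails at x = 1: LHS = (1³ + 1²) mod 3 = 2 mod 3 = 2; 2 = 0 — FAILS
It is satisfied by some integers in the range but not all.

Answer: Sometimes true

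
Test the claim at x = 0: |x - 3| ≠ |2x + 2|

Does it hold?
x = 0: LHS = |0 - 3| = |-3| = 3, RHS = |2·0 + 2| = |2| = 2; 3 ≠ 2 — holds

The relation is satisfied at x = 0.

Answer: Yes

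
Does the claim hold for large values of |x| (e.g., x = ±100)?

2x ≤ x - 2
x = 100: LHS = 2·100 = 200, RHS = 100 - 2 = 98; 200 ≤ 98 — FAILS
x = -100: LHS = 2·(-100) = -200, RHS = (-100) - 2 = -102; -200 ≤ -102 — holds

Answer: Partially: fails for x = 100, holds for x = -100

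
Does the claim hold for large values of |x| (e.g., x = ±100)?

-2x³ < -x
x = 100: LHS = -2·100³ = -2000000; -2000000 < -100 — holds
x = -100: LHS = -2·(-100)³ = 2000000, RHS = -(-100) = 100; 2000000 < 100 — FAILS

Answer: Partially: holds for x = 100, fails for x = -100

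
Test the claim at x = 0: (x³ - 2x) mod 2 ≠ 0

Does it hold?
x = 0: LHS = (0³ - 2·0) mod 2 = 0 mod 2 = 0; 0 ≠ 0 — FAILS

The relation fails at x = 0, so x = 0 is a counterexample.

Answer: No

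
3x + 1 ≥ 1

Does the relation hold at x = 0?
x = 0: LHS = 3·0 + 1 = 1; 1 ≥ 1 — holds

The relation is satisfied at x = 0.

Answer: Yes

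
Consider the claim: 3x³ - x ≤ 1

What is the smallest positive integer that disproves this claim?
Testing positive integers:
x = 1: LHS = 3·1³ - 1 = 2; 2 ≤ 1 — FAILS  ← smallest positive counterexample

Answer: x = 1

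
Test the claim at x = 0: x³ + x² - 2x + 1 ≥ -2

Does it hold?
x = 0: LHS = 0³ + 0² - 2·0 + 1 = 1; 1 ≥ -2 — holds

The relation is satisfied at x = 0.

Answer: Yes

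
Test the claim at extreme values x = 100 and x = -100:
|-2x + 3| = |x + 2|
x = 100: LHS = |-2·100 + 3| = |-197| = 197, RHS = |100 + 2| = |102| = 102; 197 = 102 — FAILS
x = -100: LHS = |-2·(-100) + 3| = |203| = 203, RHS = |(-100) + 2| = |-98| = 98; 203 = 98 — FAILS

Answer: No, fails for both x = 100 and x = -100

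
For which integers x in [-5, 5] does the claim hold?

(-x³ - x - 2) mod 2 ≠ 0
For a polynomial with integer coefficients, its value mod 2 depends only on x mod 2, so it suffices to check one representative of each residue class, x = 0, 1:
x = 0: LHS = (-0³ - 0 - 2) mod 2 = (-2) mod 2 = 0; 0 ≠ 0 — FAILS
x = 1: LHS = (-1³ - 1 - 2) mod 2 = (-4) mod 2 = 0; 0 ≠ 0 — FAILS
The relation fails in every residue class, so the claimed relation (≠) fails for every integer in [-5, 5].

Answer: None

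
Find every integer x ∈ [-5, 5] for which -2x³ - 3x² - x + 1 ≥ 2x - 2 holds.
Holds for: {-5, -4, -3, -2, -1, 0}
Fails for: {1, 2, 3, 4, 5}

Answer: {-5, -4, -3, -2, -1, 0}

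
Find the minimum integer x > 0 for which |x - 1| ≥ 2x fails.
Testing positive integers:
x = 1: LHS = |1 - 1| = |0| = 0, RHS = 2·1 = 2; 0 ≥ 2 — FAILS  ← smallest positive counterexample

Answer: x = 1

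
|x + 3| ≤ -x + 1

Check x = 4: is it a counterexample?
Substitute x = 4 into the relation:
x = 4: LHS = |4 + 3| = |7| = 7, RHS = -4 + 1 = -3; 7 ≤ -3 — FAILS

Since the claim fails at x = 4, this value is a counterexample.

Answer: Yes, x = 4 is a counterexample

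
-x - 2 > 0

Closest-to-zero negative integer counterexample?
Testing negative integers from -1 downward:
x = -1: LHS = -(-1) - 2 = -1; -1 > 0 — FAILS  ← closest negative counterexample to 0

Answer: x = -1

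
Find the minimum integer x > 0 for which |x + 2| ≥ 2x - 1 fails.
Testing positive integers:
x = 1: LHS = |1 + 2| = |3| = 3, RHS = 2·1 - 1 = 1; 3 ≥ 1 — holds
x = 2: LHS = |2 + 2| = |4| = 4, RHS = 2·2 - 1 = 3; 4 ≥ 3 — holds
x = 3: LHS = |3 + 2| = |5| = 5, RHS = 2·3 - 1 = 5; 5 ≥ 5 — holds
x = 4: LHS = |4 + 2| = |6| = 6, RHS = 2·4 - 1 = 7; 6 ≥ 7 — FAILS  ← smallest positive counterexample

Answer: x = 4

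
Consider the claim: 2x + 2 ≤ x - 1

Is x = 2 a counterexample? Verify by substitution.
Substitute x = 2 into the relation:
x = 2: LHS = 2·2 + 2 = 6, RHS = 2 - 1 = 1; 6 ≤ 1 — FAILS

Since the claim fails at x = 2, this value is a counterexample.

Answer: Yes, x = 2 is a counterexample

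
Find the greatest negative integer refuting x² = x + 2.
Testing negative integers from -1 downward:
x = -1: LHS = (-1)² = 1, RHS = (-1) + 2 = 1; 1 = 1 — holds
x = -2: LHS = (-2)² = 4, RHS = (-2) + 2 = 0; 4 = 0 — FAILS  ← closest negative counterexample to 0

Answer: x = -2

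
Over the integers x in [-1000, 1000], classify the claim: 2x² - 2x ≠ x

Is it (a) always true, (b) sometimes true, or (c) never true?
Holds at x = 1: LHS = 2·1² - 2·1 = 0; 0 ≠ 1 — holds
Fails at x = 0: LHS = 2·0² - 2·0 = 0; 0 ≠ 0 — FAILS
It is satisfied by some integers in the range but not all.

Answer: Sometimes true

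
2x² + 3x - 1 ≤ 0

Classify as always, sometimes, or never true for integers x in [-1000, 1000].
Holds at x = 0: LHS = 2·0² + 3·0 - 1 = -1; -1 ≤ 0 — holds
Fails at x = 1: LHS = 2·1² + 3·1 - 1 = 4; 4 ≤ 0 — FAILS
It is satisfied by some integers in the range but not all.

Answer: Sometimes true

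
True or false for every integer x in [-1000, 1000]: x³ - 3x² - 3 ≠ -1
Track d = LHS − RHS over the integers in [-1000, 1000]. Equality would need d = 0, but d changes sign only between consecutive integers, jumping over 0:
x = 3: LHS = 3³ - 3·3² - 3 = -3; -3 ≠ -1 — holds  (d = -2)
x = 4: LHS = 4³ - 3·4² - 3 = 13; 13 ≠ -1 — holds  (d = 14)
Away from these crossings d keeps a constant sign, and checking every integer in [-1000, 1000] confirms d ≠ 0 throughout. Hence the two sides are never equal, so the relation holds for every integer in [-1000, 1000].

No counterexample exists.

Answer: True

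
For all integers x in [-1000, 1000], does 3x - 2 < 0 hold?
The claim fails at x = 1:
x = 1: LHS = 3·1 - 2 = 1; 1 < 0 — FAILS

Because a single integer refutes it, the statement is false.

Answer: False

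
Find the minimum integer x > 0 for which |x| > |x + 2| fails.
Testing positive integers:
x = 1: LHS = |1| = 1, RHS = |1 + 2| = |3| = 3; 1 > 3 — FAILS  ← smallest positive counterexample

Answer: x = 1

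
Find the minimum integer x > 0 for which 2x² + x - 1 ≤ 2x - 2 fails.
Testing positive integers:
x = 1: LHS = 2·1² + 1 - 1 = 2, RHS = 2·1 - 2 = 0; 2 ≤ 0 — FAILS  ← smallest positive counterexample

Answer: x = 1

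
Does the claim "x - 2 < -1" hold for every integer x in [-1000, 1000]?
The claim fails at x = 1:
x = 1: LHS = 1 - 2 = -1; -1 < -1 — FAILS

Because a single integer refutes it, the statement is false.

Answer: False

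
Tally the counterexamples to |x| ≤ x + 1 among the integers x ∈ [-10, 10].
Counterexamples in [-10, 10]: {-10, -9, -8, -7, -6, -5, -4, -3, -2, -1}.

Counting them gives 10 values.

Answer: 10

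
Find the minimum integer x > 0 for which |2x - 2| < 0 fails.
Testing positive integers:
x = 1: LHS = |2·1 - 2| = |0| = 0; 0 < 0 — FAILS  ← smallest positive counterexample

Answer: x = 1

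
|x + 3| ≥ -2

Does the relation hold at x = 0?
x = 0: LHS = |0 + 3| = |3| = 3; 3 ≥ -2 — holds

The relation is satisfied at x = 0.

Answer: Yes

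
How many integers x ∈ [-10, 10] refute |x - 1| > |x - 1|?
Counterexamples in [-10, 10]: {-10, -9, -8, -7, -6, -5, -4, -3, -2, -1, 0, 1, 2, 3, 4, 5, 6, 7, 8, 9, 10}.

Counting them gives 21 values.

Answer: 21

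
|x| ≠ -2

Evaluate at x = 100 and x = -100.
x = 100: LHS = |100| = 100; 100 ≠ -2 — holds
x = -100: LHS = |-100| = 100; 100 ≠ -2 — holds

Answer: Yes, holds for both x = 100 and x = -100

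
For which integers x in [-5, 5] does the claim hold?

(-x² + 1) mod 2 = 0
Holds for: {-5, -3, -1, 1, 3, 5}
Fails for: {-4, -2, 0, 2, 4}

Answer: {-5, -3, -1, 1, 3, 5}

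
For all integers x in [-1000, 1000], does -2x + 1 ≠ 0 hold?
Track d = LHS − RHS over the integers in [-1000, 1000]. Equality would need d = 0, but d changes sign only between consecutive integers, jumping over 0:
x = 0: LHS = -2·0 + 1 = 1; 1 ≠ 0 — holds  (d = 1)
x = 1: LHS = -2·1 + 1 = -1; -1 ≠ 0 — holds  (d = -1)
Away from these crossings d keeps a constant sign, and checking every integer in [-1000, 1000] confirms d ≠ 0 throughout. Hence the two sides are never equal, so the relation holds for every integer in [-1000, 1000].

No counterexample exists.

Answer: True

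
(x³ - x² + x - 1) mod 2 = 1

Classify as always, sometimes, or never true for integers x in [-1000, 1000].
Holds at x = 0: LHS = (0³ - 0² + 0 - 1) mod 2 = (-1) mod 2 = 1; 1 = 1 — holds
Fails at x = 1: LHS = (1³ - 1² + 1 - 1) mod 2 = 0 mod 2 = 0; 0 = 1 — FAILS
It is satisfied by some integers in the range but not all.

Answer: Sometimes true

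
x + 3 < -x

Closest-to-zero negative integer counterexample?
Testing negative integers from -1 downward:
x = -1: LHS = (-1) + 3 = 2, RHS = -(-1) = 1; 2 < 1 — FAILS  ← closest negative counterexample to 0

Answer: x = -1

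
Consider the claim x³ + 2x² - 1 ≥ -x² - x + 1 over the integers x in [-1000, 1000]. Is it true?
The claim fails at x = 0:
x = 0: LHS = 0³ + 2·0² - 1 = -1, RHS = -0² - 0 + 1 = 1; -1 ≥ 1 — FAILS

Because a single integer refutes it, the statement is false.

Answer: False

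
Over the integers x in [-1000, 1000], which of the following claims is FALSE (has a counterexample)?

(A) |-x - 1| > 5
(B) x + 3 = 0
(A) x = 0: LHS = |-0 - 1| = |-1| = 1; 1 > 5 — FAILS
(B) x = 0: LHS = 0 + 3 = 3; 3 = 0 — FAILS

Answer: Both A and B are false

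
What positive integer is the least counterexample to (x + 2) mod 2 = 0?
Testing positive integers:
x = 1: LHS = (1 + 2) mod 2 = 3 mod 2 = 1; 1 = 0 — FAILS  ← smallest positive counterexample

Answer: x = 1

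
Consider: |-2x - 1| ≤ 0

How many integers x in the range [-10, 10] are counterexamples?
Counterexamples in [-10, 10]: {-10, -9, -8, -7, -6, -5, -4, -3, -2, -1, 0, 1, 2, 3, 4, 5, 6, 7, 8, 9, 10}.

Counting them gives 21 values.

Answer: 21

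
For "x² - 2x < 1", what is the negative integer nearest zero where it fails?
Testing negative integers from -1 downward:
x = -1: LHS = (-1)² - 2·(-1) = 3; 3 < 1 — FAILS  ← closest negative counterexample to 0

Answer: x = -1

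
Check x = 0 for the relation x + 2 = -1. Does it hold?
x = 0: LHS = 0 + 2 = 2; 2 = -1 — FAILS

The relation fails at x = 0, so x = 0 is a counterexample.

Answer: No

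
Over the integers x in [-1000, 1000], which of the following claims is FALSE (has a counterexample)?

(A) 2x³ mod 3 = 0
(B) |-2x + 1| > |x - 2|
(A) x = 1: LHS = (2·1³) mod 3 = 2 mod 3 = 2; 2 = 0 — FAILS
(B) x = 0: LHS = |-2·0 + 1| = |1| = 1, RHS = |0 - 2| = |-2| = 2; 1 > 2 — FAILS

Answer: Both A and B are false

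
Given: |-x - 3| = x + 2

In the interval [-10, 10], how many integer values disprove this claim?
Counterexamples in [-10, 10]: {-10, -9, -8, -7, -6, -5, -4, -3, -2, -1, 0, 1, 2, 3, 4, 5, 6, 7, 8, 9, 10}.

Counting them gives 21 values.

Answer: 21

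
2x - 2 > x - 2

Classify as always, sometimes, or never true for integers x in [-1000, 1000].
Holds at x = 1: LHS = 2·1 - 2 = 0, RHS = 1 - 2 = -1; 0 > -1 — holds
Fails at x = 0: LHS = 2·0 - 2 = -2, RHS = 0 - 2 = -2; -2 > -2 — FAILS
It is satisfied by some integers in the range but not all.

Answer: Sometimes true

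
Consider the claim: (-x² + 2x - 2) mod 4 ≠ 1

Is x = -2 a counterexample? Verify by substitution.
Substitute x = -2 into the relation:
x = -2: LHS = (-(-2)² + 2·(-2) - 2) mod 4 = (-10) mod 4 = 2; 2 ≠ 1 — holds

The relation holds at x = -2, so it is not a counterexample.

Answer: No, x = -2 is not a counterexample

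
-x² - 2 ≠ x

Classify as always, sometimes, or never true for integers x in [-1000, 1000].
Over all integers in [-1000, 1000], LHS − RHS is always negative; it is closest to 0 at x = 0, where it equals -2:
x = 0: LHS = -0² - 2 = -2; -2 ≠ 0 — holds
At the ends of the range:
x = -1000: LHS = -(-1000)² - 2 = -1000002; -1000002 ≠ -1000 — holds
x = 1000: LHS = -1000² - 2 = -1000002; -1000002 ≠ 1000 — holds
Hence LHS − RHS is never 0, i.e. the two sides are never equal, so the relation holds for every integer in [-1000, 1000].

No counterexample exists.

Answer: Always true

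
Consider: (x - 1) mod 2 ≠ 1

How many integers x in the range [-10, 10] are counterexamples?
Counterexamples in [-10, 10]: {-10, -8, -6, -4, -2, 0, 2, 4, 6, 8, 10}.

Counting them gives 11 values.

Answer: 11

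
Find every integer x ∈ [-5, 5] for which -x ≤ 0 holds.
Holds for: {0, 1, 2, 3, 4, 5}
Fails for: {-5, -4, -3, -2, -1}

Answer: {0, 1, 2, 3, 4, 5}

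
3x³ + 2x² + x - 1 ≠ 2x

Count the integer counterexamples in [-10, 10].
Track d = LHS − RHS over the integers in [-10, 10]. Equality would need d = 0, but d changes sign only between consecutive integers, jumping over 0:
x = 0: LHS = 3·0³ + 2·0² + 0 - 1 = -1, RHS = 2·0 = 0; -1 ≠ 0 — holds  (d = -1)
x = 1: LHS = 3·1³ + 2·1² + 1 - 1 = 5, RHS = 2·1 = 2; 5 ≠ 2 — holds  (d = 3)
Away from these crossings d keeps a constant sign, and checking every integer in [-10, 10] confirms d ≠ 0 throughout. Hence the two sides are never equal, so the relation holds for every integer in [-10, 10].

No counterexample appears in that range.

Answer: 0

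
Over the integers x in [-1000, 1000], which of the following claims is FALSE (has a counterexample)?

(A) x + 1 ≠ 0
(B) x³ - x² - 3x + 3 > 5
(A) x = -1: LHS = (-1) + 1 = 0; 0 ≠ 0 — FAILS
(B) x = 0: LHS = 0³ - 0² - 3·0 + 3 = 3; 3 > 5 — FAILS

Answer: Both A and B are false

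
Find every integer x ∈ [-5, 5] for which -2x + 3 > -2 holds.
Holds for: {-5, -4, -3, -2, -1, 0, 1, 2}
Fails for: {3, 4, 5}

Answer: {-5, -4, -3, -2, -1, 0, 1, 2}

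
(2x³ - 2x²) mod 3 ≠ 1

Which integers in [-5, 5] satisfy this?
For a polynomial with integer coefficients, its value mod 3 depends only on x mod 3, so it suffices to check one representative of each residue class, x = 0, 1, 2:
x = 0: LHS = (2·0³ - 2·0²) mod 3 = 0 mod 3 = 0; 0 ≠ 1 — holds
x = 1: LHS = (2·1³ - 2·1²) mod 3 = 0 mod 3 = 0; 0 ≠ 1 — holds
x = 2: LHS = (2·2³ - 2·2²) mod 3 = 8 mod 3 = 2; 2 ≠ 1 — holds
The relation holds in every residue class, so the relation holds for every integer in [-5, 5].

Answer: All integers in [-5, 5]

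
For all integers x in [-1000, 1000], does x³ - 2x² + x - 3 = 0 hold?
The claim fails at x = 0:
x = 0: LHS = 0³ - 2·0² + 0 - 3 = -3; -3 = 0 — FAILS

Because a single integer refutes it, the statement is false.

Answer: False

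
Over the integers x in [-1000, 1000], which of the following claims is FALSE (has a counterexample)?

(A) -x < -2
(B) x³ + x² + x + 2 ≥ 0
(A) x = 0: LHS = -0 = 0; 0 < -2 — FAILS
(B) x = -2: LHS = (-2)³ + (-2)² + (-2) + 2 = -4; -4 ≥ 0 — FAILS

Answer: Both A and B are false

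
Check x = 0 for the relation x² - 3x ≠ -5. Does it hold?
x = 0: LHS = 0² - 3·0 = 0; 0 ≠ -5 — holds

The relation is satisfied at x = 0.

Answer: Yes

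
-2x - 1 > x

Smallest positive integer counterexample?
Testing positive integers:
x = 1: LHS = -2·1 - 1 = -3; -3 > 1 — FAILS  ← smallest positive counterexample

Answer: x = 1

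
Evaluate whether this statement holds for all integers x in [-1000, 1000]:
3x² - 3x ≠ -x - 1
Over all integers in [-1000, 1000], LHS − RHS is always positive; it is smallest at x = 0, where it equals 1:
x = 0: LHS = 3·0² - 3·0 = 0, RHS = -0 - 1 = -1; 0 ≠ -1 — holds
At the ends of the range:
x = -1000: LHS = 3·(-1000)² - 3·(-1000) = 3003000, RHS = -(-1000) - 1 = 999; 3003000 ≠ 999 — holds
x = 1000: LHS = 3·1000² - 3·1000 = 2997000, RHS = -1000 - 1 = -1001; 2997000 ≠ -1001 — holds
Hence LHS − RHS is never 0, i.e. the two sides are never equal, so the relation holds for every integer in [-1000, 1000].

No counterexample exists.

Answer: True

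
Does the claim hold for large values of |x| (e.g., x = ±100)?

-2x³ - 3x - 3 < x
x = 100: LHS = -2·100³ - 3·100 - 3 = -2000303; -2000303 < 100 — holds
x = -100: LHS = -2·(-100)³ - 3·(-100) - 3 = 2000297; 2000297 < -100 — FAILS

Answer: Partially: holds for x = 100, fails for x = -100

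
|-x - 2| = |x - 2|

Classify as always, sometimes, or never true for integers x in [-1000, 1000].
Holds at x = 0: LHS = |-0 - 2| = |-2| = 2, RHS = |0 - 2| = |-2| = 2; 2 = 2 — holds
Fails at x = 1: LHS = |-1 - 2| = |-3| = 3, RHS = |1 - 2| = |-1| = 1; 3 = 1 — FAILS
It is satisfied by some integers in the range but not all.

Answer: Sometimes true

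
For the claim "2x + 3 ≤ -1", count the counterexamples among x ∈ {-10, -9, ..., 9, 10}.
Counterexamples in [-10, 10]: {-1, 0, 1, 2, 3, 4, 5, 6, 7, 8, 9, 10}.

Counting them gives 12 values.

Answer: 12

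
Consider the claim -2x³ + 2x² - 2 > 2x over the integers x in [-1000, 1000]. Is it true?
The claim fails at x = 0:
x = 0: LHS = -2·0³ + 2·0² - 2 = -2, RHS = 2·0 = 0; -2 > 0 — FAILS

Because a single integer refutes it, the statement is false.

Answer: False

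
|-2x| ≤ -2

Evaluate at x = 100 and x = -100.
x = 100: LHS = |-2·100| = |-200| = 200; 200 ≤ -2 — FAILS
x = -100: LHS = |-2·(-100)| = |200| = 200; 200 ≤ -2 — FAILS

Answer: No, fails for both x = 100 and x = -100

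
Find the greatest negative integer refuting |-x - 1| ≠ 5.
Testing negative integers from -1 downward:
x = -1: LHS = |-(-1) - 1| = |0| = 0; 0 ≠ 5 — holds
x = -2: LHS = |-(-2) - 1| = |1| = 1; 1 ≠ 5 — holds
x = -3: LHS = |-(-3) - 1| = |2| = 2; 2 ≠ 5 — holds
x = -4: LHS = |-(-4) - 1| = |3| = 3; 3 ≠ 5 — holds
x = -5: LHS = |-(-5) - 1| = |4| = 4; 4 ≠ 5 — holds
x = -6: LHS = |-(-6) - 1| = |5| = 5; 5 ≠ 5 — FAILS  ← closest negative counterexample to 0

Answer: x = -6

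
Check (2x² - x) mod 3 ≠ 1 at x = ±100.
x = 100: LHS = (2·100² - 100) mod 3 = 19900 mod 3 = 1; 1 ≠ 1 — FAILS
x = -100: LHS = (2·(-100)² - (-100)) mod 3 = 20100 mod 3 = 0; 0 ≠ 1 — holds

Answer: Partially: fails for x = 100, holds for x = -100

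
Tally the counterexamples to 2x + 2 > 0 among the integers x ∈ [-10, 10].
Counterexamples in [-10, 10]: {-10, -9, -8, -7, -6, -5, -4, -3, -2, -1}.

Counting them gives 10 values.

Answer: 10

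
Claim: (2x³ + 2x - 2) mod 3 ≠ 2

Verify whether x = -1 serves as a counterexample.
Substitute x = -1 into the relation:
x = -1: LHS = (2·(-1)³ + 2·(-1) - 2) mod 3 = (-6) mod 3 = 0; 0 ≠ 2 — holds

The claim holds here, so x = -1 is not a counterexample. (A counterexample exists elsewhere, e.g. x = 1.)

Answer: No, x = -1 is not a counterexample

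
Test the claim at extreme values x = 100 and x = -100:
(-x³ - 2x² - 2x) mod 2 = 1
x = 100: LHS = (-100³ - 2·100² - 2·100) mod 2 = (-1020200) mod 2 = 0; 0 = 1 — FAILS
x = -100: LHS = (-(-100)³ - 2·(-100)² - 2·(-100)) mod 2 = 980200 mod 2 = 0; 0 = 1 — FAILS

Answer: No, fails for both x = 100 and x = -100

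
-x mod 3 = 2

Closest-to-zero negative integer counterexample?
Testing negative integers from -1 downward:
x = -1: LHS = (-(-1)) mod 3 = 1 mod 3 = 1; 1 = 2 — FAILS  ← closest negative counterexample to 0

Answer: x = -1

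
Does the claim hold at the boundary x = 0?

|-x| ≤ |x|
x = 0: LHS = |-0| = |0| = 0, RHS = |0| = 0; 0 ≤ 0 — holds

The relation is satisfied at x = 0.

Answer: Yes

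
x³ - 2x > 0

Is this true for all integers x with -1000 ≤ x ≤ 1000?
The claim fails at x = 0:
x = 0: LHS = 0³ - 2·0 = 0; 0 > 0 — FAILS

Because a single integer refutes it, the statement is false.

Answer: False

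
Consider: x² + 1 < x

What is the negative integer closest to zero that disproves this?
Testing negative integers from -1 downward:
x = -1: LHS = (-1)² + 1 = 2; 2 < -1 — FAILS  ← closest negative counterexample to 0

Answer: x = -1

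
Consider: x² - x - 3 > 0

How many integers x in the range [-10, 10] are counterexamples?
Counterexamples in [-10, 10]: {-1, 0, 1, 2}.

Counting them gives 4 values.

Answer: 4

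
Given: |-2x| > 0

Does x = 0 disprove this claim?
Substitute x = 0 into the relation:
x = 0: LHS = |-2·0| = |0| = 0; 0 > 0 — FAILS

Since the claim fails at x = 0, this value is a counterexample.

Answer: Yes, x = 0 is a counterexample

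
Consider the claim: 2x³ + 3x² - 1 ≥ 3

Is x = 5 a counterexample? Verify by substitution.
Substitute x = 5 into the relation:
x = 5: LHS = 2·5³ + 3·5² - 1 = 324; 324 ≥ 3 — holds

The claim holds here, so x = 5 is not a counterexample. (A counterexample exists elsewhere, e.g. x = 0.)

Answer: No, x = 5 is not a counterexample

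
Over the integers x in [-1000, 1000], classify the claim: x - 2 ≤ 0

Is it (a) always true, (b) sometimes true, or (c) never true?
Holds at x = 0: LHS = 0 - 2 = -2; -2 ≤ 0 — holds
Fails at x = 3: LHS = 3 - 2 = 1; 1 ≤ 0 — FAILS
It is satisfied by some integers in the range but not all.

Answer: Sometimes true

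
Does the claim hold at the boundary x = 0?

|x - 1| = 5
x = 0: LHS = |0 - 1| = |-1| = 1; 1 = 5 — FAILS

The relation fails at x = 0, so x = 0 is a counterexample.

Answer: No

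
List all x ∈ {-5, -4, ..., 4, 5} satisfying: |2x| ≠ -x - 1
Over all integers in [-5, 5], LHS − RHS is always positive; it is smallest at x = 0, where it equals 1:
x = 0: LHS = |2·0| = |0| = 0, RHS = -0 - 1 = -1; 0 ≠ -1 — holds
At the ends of the range:
x = -5: LHS = |2·(-5)| = |-10| = 10, RHS = -(-5) - 1 = 4; 10 ≠ 4 — holds
x = 5: LHS = |2·5| = |10| = 10, RHS = -5 - 1 = -6; 10 ≠ -6 — holds
Hence LHS − RHS is never 0, i.e. the two sides are never equal, so the relation holds for every integer in [-5, 5].

Answer: All integers in [-5, 5]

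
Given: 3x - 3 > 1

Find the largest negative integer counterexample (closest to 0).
Testing negative integers from -1 downward:
x = -1: LHS = 3·(-1) - 3 = -6; -6 > 1 — FAILS  ← closest negative counterexample to 0

Answer: x = -1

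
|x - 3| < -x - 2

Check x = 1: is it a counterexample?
Substitute x = 1 into the relation:
x = 1: LHS = |1 - 3| = |-2| = 2, RHS = -1 - 2 = -3; 2 < -3 — FAILS

Since the claim fails at x = 1, this value is a counterexample.

Answer: Yes, x = 1 is a counterexample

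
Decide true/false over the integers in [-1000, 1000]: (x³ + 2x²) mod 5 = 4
The claim fails at x = 0:
x = 0: LHS = (0³ + 2·0²) mod 5 = 0 mod 5 = 0; 0 = 4 — FAILS

Because a single integer refutes it, the statement is false.

Answer: False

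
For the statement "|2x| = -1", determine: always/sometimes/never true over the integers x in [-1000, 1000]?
An absolute value is never negative, so the left side is ≥ 0 for every x, while the right side is -1. Tightest case in [-1000, 1000] is x = 0:
x = 0: LHS = |2·0| = |0| = 0; 0 = -1 — FAILS
Hence LHS − RHS is never 0, i.e. the two sides are never equal, so the claimed relation (=) fails for every integer in [-1000, 1000].

No integer in the range satisfies it.

Answer: Never true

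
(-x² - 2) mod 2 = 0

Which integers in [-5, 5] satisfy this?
Holds for: {-4, -2, 0, 2, 4}
Fails for: {-5, -3, -1, 1, 3, 5}

Answer: {-4, -2, 0, 2, 4}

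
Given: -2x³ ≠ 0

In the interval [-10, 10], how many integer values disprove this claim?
Counterexamples in [-10, 10]: {0}.

Counting them gives 1 values.

Answer: 1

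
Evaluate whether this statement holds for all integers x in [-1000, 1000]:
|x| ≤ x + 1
The claim fails at x = -1:
x = -1: LHS = |-1| = 1, RHS = (-1) + 1 = 0; 1 ≤ 0 — FAILS

Because a single integer refutes it, the statement is false.

Answer: False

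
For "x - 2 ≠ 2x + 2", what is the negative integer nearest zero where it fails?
Testing negative integers from -1 downward:
x = -1: LHS = (-1) - 2 = -3, RHS = 2·(-1) + 2 = 0; -3 ≠ 0 — holds
x = -2: LHS = (-2) - 2 = -4, RHS = 2·(-2) + 2 = -2; -4 ≠ -2 — holds
x = -3: LHS = (-3) - 2 = -5, RHS = 2·(-3) + 2 = -4; -5 ≠ -4 — holds
x = -4: LHS = (-4) - 2 = -6, RHS = 2·(-4) + 2 = -6; -6 ≠ -6 — FAILS  ← closest negative counterexample to 0

Answer: x = -4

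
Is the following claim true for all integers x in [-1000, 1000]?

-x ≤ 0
The claim fails at x = -1:
x = -1: LHS = -(-1) = 1; 1 ≤ 0 — FAILS

Because a single integer refutes it, the statement is false.

Answer: False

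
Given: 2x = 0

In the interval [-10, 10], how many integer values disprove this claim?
Counterexamples in [-10, 10]: {-10, -9, -8, -7, -6, -5, -4, -3, -2, -1, 1, 2, 3, 4, 5, 6, 7, 8, 9, 10}.

Counting them gives 20 values.

Answer: 20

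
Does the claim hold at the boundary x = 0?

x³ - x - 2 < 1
x = 0: LHS = 0³ - 0 - 2 = -2; -2 < 1 — holds

The relation is satisfied at x = 0.

Answer: Yes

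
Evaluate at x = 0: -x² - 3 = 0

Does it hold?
x = 0: LHS = -0² - 3 = -3; -3 = 0 — FAILS

The relation fails at x = 0, so x = 0 is a counterexample.

Answer: No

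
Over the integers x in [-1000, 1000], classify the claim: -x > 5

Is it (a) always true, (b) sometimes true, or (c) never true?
Holds at x = -6: LHS = -(-6) = 6; 6 > 5 — holds
Fails at x = 0: LHS = -0 = 0; 0 > 5 — FAILS
It is satisfied by some integers in the range but not all.

Answer: Sometimes true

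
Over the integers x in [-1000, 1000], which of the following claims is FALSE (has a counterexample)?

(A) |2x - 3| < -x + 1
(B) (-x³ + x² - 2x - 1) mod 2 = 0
(A) x = 0: LHS = |2·0 - 3| = |-3| = 3, RHS = -0 + 1 = 1; 3 < 1 — FAILS
(B) x = 0: LHS = (-0³ + 0² - 2·0 - 1) mod 2 = (-1) mod 2 = 1; 1 = 0 — FAILS

Answer: Both A and B are false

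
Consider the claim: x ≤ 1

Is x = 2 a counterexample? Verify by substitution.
Substitute x = 2 into the relation:
x = 2: 2 ≤ 1 — FAILS

Since the claim fails at x = 2, this value is a counterexample.

Answer: Yes, x = 2 is a counterexample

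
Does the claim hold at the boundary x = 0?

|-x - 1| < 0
x = 0: LHS = |-0 - 1| = |-1| = 1; 1 < 0 — FAILS

The relation fails at x = 0, so x = 0 is a counterexample.

Answer: No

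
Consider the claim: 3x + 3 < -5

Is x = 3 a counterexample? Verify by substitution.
Substitute x = 3 into the relation:
x = 3: LHS = 3·3 + 3 = 12; 12 < -5 — FAILS

Since the claim fails at x = 3, this value is a counterexample.

Answer: Yes, x = 3 is a counterexample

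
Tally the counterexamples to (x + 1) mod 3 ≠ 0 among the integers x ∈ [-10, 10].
Counterexamples in [-10, 10]: {-10, -7, -4, -1, 2, 5, 8}.

Counting them gives 7 values.

Answer: 7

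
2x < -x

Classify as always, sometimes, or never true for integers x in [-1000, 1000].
Holds at x = -1: LHS = 2·(-1) = -2, RHS = -(-1) = 1; -2 < 1 — holds
Fails at x = 0: LHS = 2·0 = 0, RHS = -0 = 0; 0 < 0 — FAILS
It is satisfied by some integers in the range but not all.

Answer: Sometimes true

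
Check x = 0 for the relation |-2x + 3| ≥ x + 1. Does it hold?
x = 0: LHS = |-2·0 + 3| = |3| = 3, RHS = 0 + 1 = 1; 3 ≥ 1 — holds

The relation is satisfied at x = 0.

Answer: Yes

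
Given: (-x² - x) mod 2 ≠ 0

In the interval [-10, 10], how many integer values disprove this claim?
Counterexamples in [-10, 10]: {-10, -9, -8, -7, -6, -5, -4, -3, -2, -1, 0, 1, 2, 3, 4, 5, 6, 7, 8, 9, 10}.

Counting them gives 21 values.

Answer: 21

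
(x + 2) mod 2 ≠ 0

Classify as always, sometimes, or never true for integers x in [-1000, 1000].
Holds at x = 1: LHS = (1 + 2) mod 2 = 3 mod 2 = 1; 1 ≠ 0 — holds
Fails at x = 0: LHS = (0 + 2) mod 2 = 2 mod 2 = 0; 0 ≠ 0 — FAILS
It is satisfied by some integers in the range but not all.

Answer: Sometimes true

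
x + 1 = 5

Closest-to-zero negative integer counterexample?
Testing negative integers from -1 downward:
x = -1: LHS = (-1) + 1 = 0; 0 = 5 — FAILS  ← closest negative counterexample to 0

Answer: x = -1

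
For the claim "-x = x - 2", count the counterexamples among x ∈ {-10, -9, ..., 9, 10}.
Counterexamples in [-10, 10]: {-10, -9, -8, -7, -6, -5, -4, -3, -2, -1, 0, 2, 3, 4, 5, 6, 7, 8, 9, 10}.

Counting them gives 20 values.

Answer: 20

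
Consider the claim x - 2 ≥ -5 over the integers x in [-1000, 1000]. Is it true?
The claim fails at x = -4:
x = -4: LHS = (-4) - 2 = -6; -6 ≥ -5 — FAILS

Because a single integer refutes it, the statement is false.

Answer: False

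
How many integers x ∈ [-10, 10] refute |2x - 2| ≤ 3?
Counterexamples in [-10, 10]: {-10, -9, -8, -7, -6, -5, -4, -3, -2, -1, 3, 4, 5, 6, 7, 8, 9, 10}.

Counting them gives 18 values.

Answer: 18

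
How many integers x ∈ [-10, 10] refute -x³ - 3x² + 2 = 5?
Counterexamples in [-10, 10]: {-10, -9, -8, -7, -6, -5, -4, -3, -2, -1, 0, 1, 2, 3, 4, 5, 6, 7, 8, 9, 10}.

Counting them gives 21 values.

Answer: 21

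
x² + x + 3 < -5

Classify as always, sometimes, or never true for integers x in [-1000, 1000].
Over all integers in [-1000, 1000], LHS − RHS is smallest at x = 0, where it equals 8:
x = 0: LHS = 0² + 0 + 3 = 3; 3 < -5 — FAILS
At the ends of the range:
x = -1000: LHS = (-1000)² + (-1000) + 3 = 999003; 999003 < -5 — FAILS
x = 1000: LHS = 1000² + 1000 + 3 = 1001003; 1001003 < -5 — FAILS
Hence LHS − RHS is never negative, i.e. LHS ≥ RHS throughout, so the claimed relation (<) fails for every integer in [-1000, 1000].

No integer in the range satisfies it.

Answer: Never true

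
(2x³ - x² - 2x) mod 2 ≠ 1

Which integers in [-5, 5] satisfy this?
Holds for: {-4, -2, 0, 2, 4}
Fails for: {-5, -3, -1, 1, 3, 5}

Answer: {-4, -2, 0, 2, 4}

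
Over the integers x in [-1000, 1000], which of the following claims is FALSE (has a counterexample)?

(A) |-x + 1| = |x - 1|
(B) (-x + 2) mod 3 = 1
(A) LHS − RHS = 0 at every integer in [-1000, 1000]; the two sides always agree. For instance:
x = -1000: LHS = |-(-1000) + 1| = |1001| = 1001, RHS = |(-1000) - 1| = |-1001| = 1001; 1001 = 1001 — holds
x = 0: LHS = |-0 + 1| = |1| = 1, RHS = |0 - 1| = |-1| = 1; 1 = 1 — holds
x = 1000: LHS = |-1000 + 1| = |-999| = 999, RHS = |1000 - 1| = |999| = 999; 999 = 999 — holds
The sides are never unequal, so the relation holds for every integer in [-1000, 1000].

(B) x = 0: LHS = (-0 + 2) mod 3 = 2 mod 3 = 2; 2 = 1 — FAILS

Only (B) has a counterexample.

Answer: B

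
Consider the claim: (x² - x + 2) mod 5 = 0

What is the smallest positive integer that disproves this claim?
Testing positive integers:
x = 1: LHS = (1² - 1 + 2) mod 5 = 2 mod 5 = 2; 2 = 0 — FAILS  ← smallest positive counterexample

Answer: x = 1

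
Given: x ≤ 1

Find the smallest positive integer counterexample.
Testing positive integers:
x = 1: 1 ≤ 1 — holds
x = 2: 2 ≤ 1 — FAILS  ← smallest positive counterexample

Answer: x = 2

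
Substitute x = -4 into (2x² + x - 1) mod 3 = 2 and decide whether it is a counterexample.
Substitute x = -4 into the relation:
x = -4: LHS = (2·(-4)² + (-4) - 1) mod 3 = 27 mod 3 = 0; 0 = 2 — FAILS

Since the claim fails at x = -4, this value is a counterexample.

Answer: Yes, x = -4 is a counterexample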